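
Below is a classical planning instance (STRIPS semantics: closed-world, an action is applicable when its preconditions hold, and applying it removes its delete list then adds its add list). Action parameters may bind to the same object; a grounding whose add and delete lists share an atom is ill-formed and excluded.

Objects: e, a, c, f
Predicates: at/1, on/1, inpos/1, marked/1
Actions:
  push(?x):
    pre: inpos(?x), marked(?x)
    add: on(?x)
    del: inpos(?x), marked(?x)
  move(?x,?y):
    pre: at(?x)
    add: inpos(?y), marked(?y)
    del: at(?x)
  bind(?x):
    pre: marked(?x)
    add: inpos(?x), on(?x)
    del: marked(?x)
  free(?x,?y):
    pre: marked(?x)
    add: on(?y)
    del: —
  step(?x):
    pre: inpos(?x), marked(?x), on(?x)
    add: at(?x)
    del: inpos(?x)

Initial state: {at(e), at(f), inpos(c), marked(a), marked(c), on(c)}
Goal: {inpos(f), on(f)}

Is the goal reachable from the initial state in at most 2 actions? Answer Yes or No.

Yes

1. move(e,f)  →  {at(f), inpos(c), inpos(f), marked(a), marked(c), marked(f), on(c)}
2. bind(f)  →  {at(f), inpos(c), inpos(f), marked(a), marked(c), on(c), on(f)}
optimal plan length = 2; 2 ≤ 2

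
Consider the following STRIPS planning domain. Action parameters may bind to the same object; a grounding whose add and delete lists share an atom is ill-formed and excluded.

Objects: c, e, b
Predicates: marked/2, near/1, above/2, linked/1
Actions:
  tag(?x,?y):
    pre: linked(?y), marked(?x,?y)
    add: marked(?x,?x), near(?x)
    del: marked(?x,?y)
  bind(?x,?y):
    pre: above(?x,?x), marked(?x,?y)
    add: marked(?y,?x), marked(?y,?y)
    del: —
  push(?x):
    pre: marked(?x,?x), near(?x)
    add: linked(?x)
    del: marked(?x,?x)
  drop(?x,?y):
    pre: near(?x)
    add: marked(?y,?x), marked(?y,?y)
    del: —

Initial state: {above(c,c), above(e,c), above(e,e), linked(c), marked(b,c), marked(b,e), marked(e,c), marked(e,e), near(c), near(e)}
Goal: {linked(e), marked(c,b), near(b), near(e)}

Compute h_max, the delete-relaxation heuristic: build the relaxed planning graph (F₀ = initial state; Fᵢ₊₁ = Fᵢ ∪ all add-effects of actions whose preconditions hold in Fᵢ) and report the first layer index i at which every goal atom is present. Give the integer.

F0 = init (10 atoms)
F1 = F0 ∪ {linked(e), marked(b,b), marked(c,c), marked(c,e), near(b)}  (15 atoms)
F2 = F1 ∪ {linked(b), marked(c,b), marked(e,b)}  (18 atoms)
goal ⊆ F2  ⇒  h_max = 2

2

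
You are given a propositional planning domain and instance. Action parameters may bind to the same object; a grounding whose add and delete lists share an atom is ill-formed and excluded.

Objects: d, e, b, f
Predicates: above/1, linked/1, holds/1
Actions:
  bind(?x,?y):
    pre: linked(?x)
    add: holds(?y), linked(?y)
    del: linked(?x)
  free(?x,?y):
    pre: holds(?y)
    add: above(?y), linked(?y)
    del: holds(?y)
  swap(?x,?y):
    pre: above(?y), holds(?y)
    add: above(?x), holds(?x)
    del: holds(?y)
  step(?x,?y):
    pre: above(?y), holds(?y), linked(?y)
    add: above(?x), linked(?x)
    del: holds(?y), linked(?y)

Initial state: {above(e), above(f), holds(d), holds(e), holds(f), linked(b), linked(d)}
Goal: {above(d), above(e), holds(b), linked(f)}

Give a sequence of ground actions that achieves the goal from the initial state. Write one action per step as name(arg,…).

bind(d,b); bind(b,f); free(d,d)

1. bind(d,b)  →  {above(e), above(f), holds(b), holds(d), holds(e), holds(f), linked(b)}
2. bind(b,f)  →  {above(e), above(f), holds(b), holds(d), holds(e), holds(f), linked(f)}
3. free(d,d)  →  {above(d), above(e), above(f), holds(b), holds(e), holds(f), linked(d), linked(f)}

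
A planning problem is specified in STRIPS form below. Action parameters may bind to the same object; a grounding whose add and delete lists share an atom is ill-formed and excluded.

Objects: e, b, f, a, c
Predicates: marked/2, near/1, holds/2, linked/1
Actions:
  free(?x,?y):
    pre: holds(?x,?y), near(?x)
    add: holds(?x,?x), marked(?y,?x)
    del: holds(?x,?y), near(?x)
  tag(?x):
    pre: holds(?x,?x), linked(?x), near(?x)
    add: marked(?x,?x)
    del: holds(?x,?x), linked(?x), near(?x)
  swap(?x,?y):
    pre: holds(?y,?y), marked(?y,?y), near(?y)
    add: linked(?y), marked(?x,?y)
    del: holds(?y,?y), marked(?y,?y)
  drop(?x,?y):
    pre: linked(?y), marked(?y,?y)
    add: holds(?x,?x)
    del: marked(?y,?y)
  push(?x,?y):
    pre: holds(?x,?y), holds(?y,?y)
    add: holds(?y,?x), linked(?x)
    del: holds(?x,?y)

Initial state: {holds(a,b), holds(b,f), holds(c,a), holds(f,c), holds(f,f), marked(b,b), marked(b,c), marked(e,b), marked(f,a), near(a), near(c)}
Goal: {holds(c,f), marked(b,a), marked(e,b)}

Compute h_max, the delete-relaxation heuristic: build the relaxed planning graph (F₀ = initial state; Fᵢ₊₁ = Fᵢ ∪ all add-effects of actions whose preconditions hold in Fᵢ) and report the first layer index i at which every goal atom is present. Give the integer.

2

F0 = init (11 atoms)
F1 = F0 ∪ {holds(a,a), holds(c,c), holds(f,b), linked(b), marked(a,c), marked(b,a)}  (17 atoms)
F2 = F1 ∪ {holds(a,c), holds(b,b), holds(c,f), holds(e,e), linked(c), linked(f)}  (23 atoms)
goal ⊆ F2  ⇒  h_max = 2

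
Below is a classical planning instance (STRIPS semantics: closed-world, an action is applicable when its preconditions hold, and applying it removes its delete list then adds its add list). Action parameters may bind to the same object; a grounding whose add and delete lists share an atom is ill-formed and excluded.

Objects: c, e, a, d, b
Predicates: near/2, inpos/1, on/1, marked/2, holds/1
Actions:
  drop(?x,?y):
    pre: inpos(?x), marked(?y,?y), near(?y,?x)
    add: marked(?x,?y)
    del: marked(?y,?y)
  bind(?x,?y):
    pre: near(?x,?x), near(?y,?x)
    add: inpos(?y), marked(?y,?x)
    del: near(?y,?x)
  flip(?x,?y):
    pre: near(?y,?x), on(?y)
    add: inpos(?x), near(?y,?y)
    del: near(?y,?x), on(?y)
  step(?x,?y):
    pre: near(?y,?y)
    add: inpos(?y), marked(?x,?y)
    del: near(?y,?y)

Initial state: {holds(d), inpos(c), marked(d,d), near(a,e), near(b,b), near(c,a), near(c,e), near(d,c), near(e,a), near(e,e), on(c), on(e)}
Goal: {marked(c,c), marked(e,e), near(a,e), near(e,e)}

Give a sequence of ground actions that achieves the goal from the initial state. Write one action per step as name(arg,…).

bind(e,e); flip(e,c); bind(c,c); flip(a,e)

1. bind(e,e)  →  {holds(d), inpos(c), inpos(e), marked(d,d), marked(e,e), near(a,e), near(b,b), near(c,a), near(c,e), near(d,c), near(e,a), on(c), on(e)}
2. flip(e,c)  →  {holds(d), inpos(c), inpos(e), marked(d,d), marked(e,e), near(a,e), near(b,b), near(c,a), near(c,c), near(d,c), near(e,a), on(e)}
3. bind(c,c)  →  {holds(d), inpos(c), inpos(e), marked(c,c), marked(d,d), marked(e,e), near(a,e), near(b,b), near(c,a), near(d,c), near(e,a), on(e)}
4. flip(a,e)  →  {holds(d), inpos(a), inpos(c), inpos(e), marked(c,c), marked(d,d), marked(e,e), near(a,e), near(b,b), near(c,a), near(d,c), near(e,e)}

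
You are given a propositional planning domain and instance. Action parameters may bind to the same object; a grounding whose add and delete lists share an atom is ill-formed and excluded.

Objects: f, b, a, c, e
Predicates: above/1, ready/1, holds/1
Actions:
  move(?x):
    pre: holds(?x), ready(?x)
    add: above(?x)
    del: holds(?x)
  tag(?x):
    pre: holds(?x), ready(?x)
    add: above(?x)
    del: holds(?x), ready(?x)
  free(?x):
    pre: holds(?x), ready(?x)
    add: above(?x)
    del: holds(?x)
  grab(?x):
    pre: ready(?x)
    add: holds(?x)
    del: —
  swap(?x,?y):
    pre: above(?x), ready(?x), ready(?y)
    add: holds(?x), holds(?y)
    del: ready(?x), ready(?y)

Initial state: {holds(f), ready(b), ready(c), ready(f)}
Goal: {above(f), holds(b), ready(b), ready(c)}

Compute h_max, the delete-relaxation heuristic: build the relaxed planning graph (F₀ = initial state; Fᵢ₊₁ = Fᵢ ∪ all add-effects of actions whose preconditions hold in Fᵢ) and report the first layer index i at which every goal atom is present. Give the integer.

1

F0 = init (4 atoms)
F1 = F0 ∪ {above(f), holds(b), holds(c)}  (7 atoms)
goal ⊆ F1  ⇒  h_max = 1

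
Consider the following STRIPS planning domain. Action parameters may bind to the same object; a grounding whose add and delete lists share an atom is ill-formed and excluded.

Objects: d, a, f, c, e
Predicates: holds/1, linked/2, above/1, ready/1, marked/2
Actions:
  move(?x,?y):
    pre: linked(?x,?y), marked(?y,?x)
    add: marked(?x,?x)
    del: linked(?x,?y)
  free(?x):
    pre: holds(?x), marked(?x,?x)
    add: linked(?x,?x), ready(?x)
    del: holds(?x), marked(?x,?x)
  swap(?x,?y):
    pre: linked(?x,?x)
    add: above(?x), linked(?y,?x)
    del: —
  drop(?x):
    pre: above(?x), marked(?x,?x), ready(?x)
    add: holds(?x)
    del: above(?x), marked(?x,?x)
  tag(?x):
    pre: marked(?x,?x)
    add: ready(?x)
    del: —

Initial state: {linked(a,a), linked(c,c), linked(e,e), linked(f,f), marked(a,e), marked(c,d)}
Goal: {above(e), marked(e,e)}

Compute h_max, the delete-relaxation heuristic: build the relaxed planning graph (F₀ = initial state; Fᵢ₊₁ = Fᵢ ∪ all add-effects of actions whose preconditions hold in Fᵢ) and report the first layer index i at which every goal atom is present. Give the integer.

F0 = init (6 atoms)
F1 = F0 ∪ {above(a), above(c), above(e), above(f), linked(a,c), linked(a,e), linked(a,f), linked(c,a), linked(c,e), linked(c,f), linked(d,a), linked(d,c), linked(d,e), linked(d,f), linked(e,a), linked(e,c), linked(e,f), linked(f,a), linked(f,c), linked(f,e)}  (26 atoms)
F2 = F1 ∪ {marked(d,d), marked(e,e)}  (28 atoms)
goal ⊆ F2  ⇒  h_max = 2

2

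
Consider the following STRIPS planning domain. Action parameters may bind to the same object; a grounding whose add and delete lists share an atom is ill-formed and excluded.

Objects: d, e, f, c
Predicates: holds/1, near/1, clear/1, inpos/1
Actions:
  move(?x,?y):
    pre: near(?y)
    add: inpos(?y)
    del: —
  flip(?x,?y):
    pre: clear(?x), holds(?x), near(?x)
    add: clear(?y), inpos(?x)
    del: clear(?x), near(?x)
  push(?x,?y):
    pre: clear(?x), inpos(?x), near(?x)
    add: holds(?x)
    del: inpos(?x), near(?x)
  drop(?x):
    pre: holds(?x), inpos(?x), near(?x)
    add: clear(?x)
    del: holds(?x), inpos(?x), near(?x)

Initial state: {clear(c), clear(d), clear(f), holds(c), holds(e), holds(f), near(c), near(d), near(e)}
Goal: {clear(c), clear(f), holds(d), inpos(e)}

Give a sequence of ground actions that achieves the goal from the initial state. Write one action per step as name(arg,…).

1. move(d,d)  →  {clear(c), clear(d), clear(f), holds(c), holds(e), holds(f), inpos(d), near(c), near(d), near(e)}
2. move(d,e)  →  {clear(c), clear(d), clear(f), holds(c), holds(e), holds(f), inpos(d), inpos(e), near(c), near(d), near(e)}
3. push(d,d)  →  {clear(c), clear(d), clear(f), holds(c), holds(d), holds(e), holds(f), inpos(e), near(c), near(e)}

move(d,d); move(d,e); push(d,d)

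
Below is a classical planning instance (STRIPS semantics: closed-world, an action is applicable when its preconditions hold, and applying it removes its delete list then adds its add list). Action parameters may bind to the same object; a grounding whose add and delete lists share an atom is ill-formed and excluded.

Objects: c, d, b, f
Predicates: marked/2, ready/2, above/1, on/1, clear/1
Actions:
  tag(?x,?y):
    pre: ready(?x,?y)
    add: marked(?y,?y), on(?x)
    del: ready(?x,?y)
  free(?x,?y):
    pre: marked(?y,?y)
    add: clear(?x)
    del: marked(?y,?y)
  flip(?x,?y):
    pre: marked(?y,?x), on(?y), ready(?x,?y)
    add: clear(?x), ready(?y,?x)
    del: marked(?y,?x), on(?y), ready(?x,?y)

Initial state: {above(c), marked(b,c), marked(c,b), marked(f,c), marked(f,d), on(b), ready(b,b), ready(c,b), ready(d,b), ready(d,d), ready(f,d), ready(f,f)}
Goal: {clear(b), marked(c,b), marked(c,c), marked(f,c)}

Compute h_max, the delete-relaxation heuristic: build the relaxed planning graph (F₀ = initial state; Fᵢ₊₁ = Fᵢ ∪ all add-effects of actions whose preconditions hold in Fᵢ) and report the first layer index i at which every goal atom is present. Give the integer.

F0 = init (12 atoms)
F1 = F0 ∪ {clear(c), marked(b,b), marked(d,d), marked(f,f), on(c), on(d), on(f), ready(b,c)}  (20 atoms)
F2 = F1 ∪ {clear(b), clear(d), clear(f), marked(c,c)}  (24 atoms)
goal ⊆ F2  ⇒  h_max = 2

2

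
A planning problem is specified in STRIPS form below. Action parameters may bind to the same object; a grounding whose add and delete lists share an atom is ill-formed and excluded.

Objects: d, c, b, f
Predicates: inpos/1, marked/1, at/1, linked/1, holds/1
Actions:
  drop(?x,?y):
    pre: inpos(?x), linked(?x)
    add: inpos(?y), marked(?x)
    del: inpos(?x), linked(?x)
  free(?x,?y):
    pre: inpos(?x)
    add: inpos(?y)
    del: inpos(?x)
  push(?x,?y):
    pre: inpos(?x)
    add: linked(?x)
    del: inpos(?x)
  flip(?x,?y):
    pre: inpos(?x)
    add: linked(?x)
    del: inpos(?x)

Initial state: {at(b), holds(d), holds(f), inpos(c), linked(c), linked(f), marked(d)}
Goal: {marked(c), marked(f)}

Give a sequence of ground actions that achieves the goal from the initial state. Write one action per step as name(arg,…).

1. drop(c,f)  →  {at(b), holds(d), holds(f), inpos(f), linked(f), marked(c), marked(d)}
2. drop(f,d)  →  {at(b), holds(d), holds(f), inpos(d), marked(c), marked(d), marked(f)}

drop(c,f); drop(f,d)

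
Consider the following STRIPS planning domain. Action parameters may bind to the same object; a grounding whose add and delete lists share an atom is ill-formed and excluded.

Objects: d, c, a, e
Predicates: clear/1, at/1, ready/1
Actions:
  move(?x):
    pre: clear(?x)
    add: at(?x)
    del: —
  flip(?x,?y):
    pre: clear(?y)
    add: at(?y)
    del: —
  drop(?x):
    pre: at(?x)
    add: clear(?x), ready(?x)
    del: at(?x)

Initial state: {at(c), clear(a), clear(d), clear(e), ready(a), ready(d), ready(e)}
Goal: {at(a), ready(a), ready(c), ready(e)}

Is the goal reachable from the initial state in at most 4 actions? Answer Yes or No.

Yes

1. move(a)  →  {at(a), at(c), clear(a), clear(d), clear(e), ready(a), ready(d), ready(e)}
2. drop(c)  →  {at(a), clear(a), clear(c), clear(d), clear(e), ready(a), ready(c), ready(d), ready(e)}
optimal plan length = 2; 2 ≤ 4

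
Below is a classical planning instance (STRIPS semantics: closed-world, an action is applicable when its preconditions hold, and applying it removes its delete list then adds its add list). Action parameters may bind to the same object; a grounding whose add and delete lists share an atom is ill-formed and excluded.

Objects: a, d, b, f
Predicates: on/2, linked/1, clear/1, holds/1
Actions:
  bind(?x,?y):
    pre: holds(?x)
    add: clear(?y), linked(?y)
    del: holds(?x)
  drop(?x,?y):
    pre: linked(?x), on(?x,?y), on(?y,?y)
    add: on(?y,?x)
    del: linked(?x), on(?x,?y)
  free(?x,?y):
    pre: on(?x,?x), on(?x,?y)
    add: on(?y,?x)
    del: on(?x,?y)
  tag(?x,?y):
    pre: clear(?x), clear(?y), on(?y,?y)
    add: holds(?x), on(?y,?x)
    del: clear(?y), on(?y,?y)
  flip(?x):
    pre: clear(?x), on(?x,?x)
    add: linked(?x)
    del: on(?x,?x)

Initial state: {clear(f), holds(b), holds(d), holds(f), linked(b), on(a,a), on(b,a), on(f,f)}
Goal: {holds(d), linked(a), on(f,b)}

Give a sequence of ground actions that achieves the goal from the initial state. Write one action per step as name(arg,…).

1. bind(b,a)  →  {clear(a), clear(f), holds(d), holds(f), linked(a), linked(b), on(a,a), on(b,a), on(f,f)}
2. bind(f,b)  →  {clear(a), clear(b), clear(f), holds(d), linked(a), linked(b), on(a,a), on(b,a), on(f,f)}
3. tag(b,f)  →  {clear(a), clear(b), holds(b), holds(d), linked(a), linked(b), on(a,a), on(b,a), on(f,b)}

bind(b,a); bind(f,b); tag(b,f)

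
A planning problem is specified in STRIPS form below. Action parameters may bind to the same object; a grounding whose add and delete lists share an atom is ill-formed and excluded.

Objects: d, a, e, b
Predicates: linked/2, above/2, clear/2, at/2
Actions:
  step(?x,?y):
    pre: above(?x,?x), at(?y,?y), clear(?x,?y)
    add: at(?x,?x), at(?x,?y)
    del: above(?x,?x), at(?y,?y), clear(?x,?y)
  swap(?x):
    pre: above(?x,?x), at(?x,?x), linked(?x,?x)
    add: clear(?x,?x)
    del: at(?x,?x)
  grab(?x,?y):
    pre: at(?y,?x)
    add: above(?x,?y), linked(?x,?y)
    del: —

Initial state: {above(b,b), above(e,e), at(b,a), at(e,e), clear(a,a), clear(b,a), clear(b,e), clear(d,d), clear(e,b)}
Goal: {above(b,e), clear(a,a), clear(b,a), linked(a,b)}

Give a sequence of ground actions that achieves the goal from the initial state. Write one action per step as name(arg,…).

1. step(b,e)  →  {above(e,e), at(b,a), at(b,b), at(b,e), clear(a,a), clear(b,a), clear(d,d), clear(e,b)}
2. step(e,b)  →  {at(b,a), at(b,e), at(e,b), at(e,e), clear(a,a), clear(b,a), clear(d,d)}
3. grab(a,b)  →  {above(a,b), at(b,a), at(b,e), at(e,b), at(e,e), clear(a,a), clear(b,a), clear(d,d), linked(a,b)}
4. grab(b,e)  →  {above(a,b), above(b,e), at(b,a), at(b,e), at(e,b), at(e,e), clear(a,a), clear(b,a), clear(d,d), linked(a,b), linked(b,e)}

step(b,e); step(e,b); grab(a,b); grab(b,e)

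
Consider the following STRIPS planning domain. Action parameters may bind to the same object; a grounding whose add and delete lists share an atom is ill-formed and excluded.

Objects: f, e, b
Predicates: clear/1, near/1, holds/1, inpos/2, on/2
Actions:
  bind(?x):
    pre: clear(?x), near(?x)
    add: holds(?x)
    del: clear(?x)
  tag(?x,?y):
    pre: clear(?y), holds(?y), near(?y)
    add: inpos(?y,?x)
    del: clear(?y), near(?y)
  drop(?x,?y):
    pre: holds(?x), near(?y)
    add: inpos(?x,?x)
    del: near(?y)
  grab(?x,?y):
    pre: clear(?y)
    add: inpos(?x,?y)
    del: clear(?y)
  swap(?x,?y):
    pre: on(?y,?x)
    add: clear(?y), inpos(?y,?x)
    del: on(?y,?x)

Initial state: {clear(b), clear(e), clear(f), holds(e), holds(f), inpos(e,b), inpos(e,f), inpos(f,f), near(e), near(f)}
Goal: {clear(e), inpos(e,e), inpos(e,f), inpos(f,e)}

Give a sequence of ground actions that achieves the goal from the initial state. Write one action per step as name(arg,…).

1. tag(e,f)  →  {clear(b), clear(e), holds(e), holds(f), inpos(e,b), inpos(e,f), inpos(f,e), inpos(f,f), near(e)}
2. drop(e,e)  →  {clear(b), clear(e), holds(e), holds(f), inpos(e,b), inpos(e,e), inpos(e,f), inpos(f,e), inpos(f,f)}

tag(e,f); drop(e,e)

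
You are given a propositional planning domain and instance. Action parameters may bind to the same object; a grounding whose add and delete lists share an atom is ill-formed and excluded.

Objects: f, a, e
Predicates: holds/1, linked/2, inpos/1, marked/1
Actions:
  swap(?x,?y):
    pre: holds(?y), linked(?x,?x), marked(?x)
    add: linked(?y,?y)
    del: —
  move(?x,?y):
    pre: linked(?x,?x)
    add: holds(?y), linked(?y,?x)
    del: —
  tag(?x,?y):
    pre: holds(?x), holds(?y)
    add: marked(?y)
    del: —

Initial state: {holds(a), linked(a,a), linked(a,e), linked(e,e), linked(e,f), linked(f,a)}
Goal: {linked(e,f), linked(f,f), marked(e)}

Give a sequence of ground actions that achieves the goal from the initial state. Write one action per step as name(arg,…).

move(a,f); move(a,e); tag(f,e); swap(e,f)

1. move(a,f)  →  {holds(a), holds(f), linked(a,a), linked(a,e), linked(e,e), linked(e,f), linked(f,a)}
2. move(a,e)  →  {holds(a), holds(e), holds(f), linked(a,a), linked(a,e), linked(e,a), linked(e,e), linked(e,f), linked(f,a)}
3. tag(f,e)  →  {holds(a), holds(e), holds(f), linked(a,a), linked(a,e), linked(e,a), linked(e,e), linked(e,f), linked(f,a), marked(e)}
4. swap(e,f)  →  {holds(a), holds(e), holds(f), linked(a,a), linked(a,e), linked(e,a), linked(e,e), linked(e,f), linked(f,a), linked(f,f), marked(e)}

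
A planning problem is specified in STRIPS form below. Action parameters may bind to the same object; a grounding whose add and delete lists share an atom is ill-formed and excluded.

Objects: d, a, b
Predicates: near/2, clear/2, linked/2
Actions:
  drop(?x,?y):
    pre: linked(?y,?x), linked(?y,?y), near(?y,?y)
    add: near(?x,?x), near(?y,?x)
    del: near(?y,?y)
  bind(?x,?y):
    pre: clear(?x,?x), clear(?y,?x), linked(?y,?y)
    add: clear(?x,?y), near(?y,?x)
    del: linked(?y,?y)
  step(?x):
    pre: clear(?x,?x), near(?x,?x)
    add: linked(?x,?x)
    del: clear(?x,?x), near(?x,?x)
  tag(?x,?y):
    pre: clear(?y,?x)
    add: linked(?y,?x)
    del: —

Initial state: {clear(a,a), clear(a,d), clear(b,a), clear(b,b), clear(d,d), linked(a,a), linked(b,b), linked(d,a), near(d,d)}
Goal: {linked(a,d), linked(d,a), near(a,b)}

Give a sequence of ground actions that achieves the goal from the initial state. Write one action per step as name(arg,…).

bind(a,b); bind(b,a); tag(d,a)

1. bind(a,b)  →  {clear(a,a), clear(a,b), clear(a,d), clear(b,a), clear(b,b), clear(d,d), linked(a,a), linked(d,a), near(b,a), near(d,d)}
2. bind(b,a)  →  {clear(a,a), clear(a,b), clear(a,d), clear(b,a), clear(b,b), clear(d,d), linked(d,a), near(a,b), near(b,a), near(d,d)}
3. tag(d,a)  →  {clear(a,a), clear(a,b), clear(a,d), clear(b,a), clear(b,b), clear(d,d), linked(a,d), linked(d,a), near(a,b), near(b,a), near(d,d)}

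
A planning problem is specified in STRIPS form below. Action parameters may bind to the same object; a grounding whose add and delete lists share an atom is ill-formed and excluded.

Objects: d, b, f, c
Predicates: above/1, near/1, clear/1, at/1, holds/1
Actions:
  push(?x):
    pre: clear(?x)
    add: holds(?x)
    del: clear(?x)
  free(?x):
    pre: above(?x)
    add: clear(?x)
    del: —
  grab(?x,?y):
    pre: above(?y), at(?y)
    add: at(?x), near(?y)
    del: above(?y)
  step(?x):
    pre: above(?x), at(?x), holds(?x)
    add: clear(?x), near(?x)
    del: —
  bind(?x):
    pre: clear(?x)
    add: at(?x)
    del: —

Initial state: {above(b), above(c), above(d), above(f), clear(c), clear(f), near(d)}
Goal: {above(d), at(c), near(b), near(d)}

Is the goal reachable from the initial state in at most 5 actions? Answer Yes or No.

Yes

1. free(b)  →  {above(b), above(c), above(d), above(f), clear(b), clear(c), clear(f), near(d)}
2. bind(b)  →  {above(b), above(c), above(d), above(f), at(b), clear(b), clear(c), clear(f), near(d)}
3. grab(c,b)  →  {above(c), above(d), above(f), at(b), at(c), clear(b), clear(c), clear(f), near(b), near(d)}
optimal plan length = 3; 3 ≤ 5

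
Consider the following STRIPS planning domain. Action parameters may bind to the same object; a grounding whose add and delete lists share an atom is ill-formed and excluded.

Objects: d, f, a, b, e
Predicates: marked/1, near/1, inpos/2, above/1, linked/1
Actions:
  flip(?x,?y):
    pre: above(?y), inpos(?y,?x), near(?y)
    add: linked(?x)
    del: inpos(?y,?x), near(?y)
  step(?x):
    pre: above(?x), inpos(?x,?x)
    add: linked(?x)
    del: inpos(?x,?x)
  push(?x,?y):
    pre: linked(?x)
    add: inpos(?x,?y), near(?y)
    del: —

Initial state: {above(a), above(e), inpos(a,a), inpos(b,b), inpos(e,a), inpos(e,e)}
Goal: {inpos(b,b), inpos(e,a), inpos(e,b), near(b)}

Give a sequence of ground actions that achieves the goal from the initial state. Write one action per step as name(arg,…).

1. step(e)  →  {above(a), above(e), inpos(a,a), inpos(b,b), inpos(e,a), linked(e)}
2. push(e,b)  →  {above(a), above(e), inpos(a,a), inpos(b,b), inpos(e,a), inpos(e,b), linked(e), near(b)}

step(e); push(e,b)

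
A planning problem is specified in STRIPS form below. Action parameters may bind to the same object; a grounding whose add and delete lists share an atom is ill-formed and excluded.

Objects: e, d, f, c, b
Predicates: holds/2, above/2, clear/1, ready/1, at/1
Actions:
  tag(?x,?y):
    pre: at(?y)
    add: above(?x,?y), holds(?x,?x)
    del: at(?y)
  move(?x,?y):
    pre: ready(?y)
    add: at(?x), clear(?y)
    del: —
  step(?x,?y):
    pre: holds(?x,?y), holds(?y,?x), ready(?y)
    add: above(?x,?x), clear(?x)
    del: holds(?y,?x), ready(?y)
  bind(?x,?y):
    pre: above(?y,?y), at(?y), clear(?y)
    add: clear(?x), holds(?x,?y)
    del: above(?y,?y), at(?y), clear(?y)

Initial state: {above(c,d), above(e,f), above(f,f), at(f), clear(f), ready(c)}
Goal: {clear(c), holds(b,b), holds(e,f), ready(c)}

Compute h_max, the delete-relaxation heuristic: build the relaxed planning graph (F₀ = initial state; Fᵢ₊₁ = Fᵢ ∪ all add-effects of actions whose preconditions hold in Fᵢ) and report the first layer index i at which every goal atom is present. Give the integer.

1

F0 = init (6 atoms)
F1 = F0 ∪ {above(b,f), above(c,f), above(d,f), at(b), at(c), at(d), at(e), clear(b), clear(c), clear(d), clear(e), holds(b,b), holds(b,f), holds(c,c), holds(c,f), holds(d,d), holds(d,f), holds(e,e), holds(e,f), holds(f,f)}  (26 atoms)
goal ⊆ F1  ⇒  h_max = 1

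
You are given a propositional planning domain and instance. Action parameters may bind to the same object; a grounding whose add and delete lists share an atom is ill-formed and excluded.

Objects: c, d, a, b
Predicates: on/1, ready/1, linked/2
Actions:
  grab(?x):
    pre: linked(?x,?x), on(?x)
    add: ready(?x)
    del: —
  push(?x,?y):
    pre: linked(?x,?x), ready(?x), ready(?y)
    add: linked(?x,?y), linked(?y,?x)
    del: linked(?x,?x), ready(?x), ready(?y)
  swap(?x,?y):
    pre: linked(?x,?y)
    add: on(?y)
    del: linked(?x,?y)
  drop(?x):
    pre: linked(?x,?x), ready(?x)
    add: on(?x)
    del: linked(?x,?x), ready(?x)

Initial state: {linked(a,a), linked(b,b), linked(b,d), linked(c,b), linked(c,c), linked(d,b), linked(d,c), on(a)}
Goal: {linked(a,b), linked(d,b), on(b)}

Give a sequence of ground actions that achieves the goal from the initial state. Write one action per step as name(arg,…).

grab(a); swap(c,b); grab(b); push(a,b)

1. grab(a)  →  {linked(a,a), linked(b,b), linked(b,d), linked(c,b), linked(c,c), linked(d,b), linked(d,c), on(a), ready(a)}
2. swap(c,b)  →  {linked(a,a), linked(b,b), linked(b,d), linked(c,c), linked(d,b), linked(d,c), on(a), on(b), ready(a)}
3. grab(b)  →  {linked(a,a), linked(b,b), linked(b,d), linked(c,c), linked(d,b), linked(d,c), on(a), on(b), ready(a), ready(b)}
4. push(a,b)  →  {linked(a,b), linked(b,a), linked(b,b), linked(b,d), linked(c,c), linked(d,b), linked(d,c), on(a), on(b)}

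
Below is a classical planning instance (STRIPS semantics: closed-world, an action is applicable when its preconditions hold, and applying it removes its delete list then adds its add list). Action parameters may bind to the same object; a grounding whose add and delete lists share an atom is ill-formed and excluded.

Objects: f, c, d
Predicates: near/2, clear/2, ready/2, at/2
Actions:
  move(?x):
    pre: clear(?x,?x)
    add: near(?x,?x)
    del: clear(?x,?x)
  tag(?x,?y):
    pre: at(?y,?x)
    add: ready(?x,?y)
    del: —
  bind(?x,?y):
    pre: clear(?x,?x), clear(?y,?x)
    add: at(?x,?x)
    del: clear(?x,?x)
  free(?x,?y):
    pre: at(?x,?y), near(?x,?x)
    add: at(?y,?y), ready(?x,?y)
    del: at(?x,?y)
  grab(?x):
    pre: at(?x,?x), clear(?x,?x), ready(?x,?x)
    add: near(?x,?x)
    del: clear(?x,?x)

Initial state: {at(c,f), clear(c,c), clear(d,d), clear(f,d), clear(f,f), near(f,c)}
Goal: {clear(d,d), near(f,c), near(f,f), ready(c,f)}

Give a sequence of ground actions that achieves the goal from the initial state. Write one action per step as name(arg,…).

move(f); move(c); free(c,f)

1. move(f)  →  {at(c,f), clear(c,c), clear(d,d), clear(f,d), near(f,c), near(f,f)}
2. move(c)  →  {at(c,f), clear(d,d), clear(f,d), near(c,c), near(f,c), near(f,f)}
3. free(c,f)  →  {at(f,f), clear(d,d), clear(f,d), near(c,c), near(f,c), near(f,f), ready(c,f)}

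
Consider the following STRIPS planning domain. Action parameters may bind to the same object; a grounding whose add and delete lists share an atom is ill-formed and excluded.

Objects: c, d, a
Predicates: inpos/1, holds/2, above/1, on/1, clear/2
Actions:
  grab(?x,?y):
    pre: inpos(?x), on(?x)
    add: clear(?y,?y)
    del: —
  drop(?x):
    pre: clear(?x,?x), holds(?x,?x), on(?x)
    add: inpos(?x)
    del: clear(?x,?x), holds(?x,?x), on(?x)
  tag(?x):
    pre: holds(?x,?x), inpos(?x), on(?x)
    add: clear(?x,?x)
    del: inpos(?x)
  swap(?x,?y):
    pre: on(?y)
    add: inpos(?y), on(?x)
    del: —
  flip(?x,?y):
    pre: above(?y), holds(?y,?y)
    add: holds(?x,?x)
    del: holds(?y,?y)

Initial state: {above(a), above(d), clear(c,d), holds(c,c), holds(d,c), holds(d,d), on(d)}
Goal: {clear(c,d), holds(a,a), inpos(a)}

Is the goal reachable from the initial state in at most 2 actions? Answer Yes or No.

No

1. swap(a,d)  →  {above(a), above(d), clear(c,d), holds(c,c), holds(d,c), holds(d,d), inpos(d), on(a), on(d)}
2. swap(c,a)  →  {above(a), above(d), clear(c,d), holds(c,c), holds(d,c), holds(d,d), inpos(a), inpos(d), on(a), on(c), on(d)}
3. flip(a,d)  →  {above(a), above(d), clear(c,d), holds(a,a), holds(c,c), holds(d,c), inpos(a), inpos(d), on(a), on(c), on(d)}
optimal plan length = 3; 3 > 2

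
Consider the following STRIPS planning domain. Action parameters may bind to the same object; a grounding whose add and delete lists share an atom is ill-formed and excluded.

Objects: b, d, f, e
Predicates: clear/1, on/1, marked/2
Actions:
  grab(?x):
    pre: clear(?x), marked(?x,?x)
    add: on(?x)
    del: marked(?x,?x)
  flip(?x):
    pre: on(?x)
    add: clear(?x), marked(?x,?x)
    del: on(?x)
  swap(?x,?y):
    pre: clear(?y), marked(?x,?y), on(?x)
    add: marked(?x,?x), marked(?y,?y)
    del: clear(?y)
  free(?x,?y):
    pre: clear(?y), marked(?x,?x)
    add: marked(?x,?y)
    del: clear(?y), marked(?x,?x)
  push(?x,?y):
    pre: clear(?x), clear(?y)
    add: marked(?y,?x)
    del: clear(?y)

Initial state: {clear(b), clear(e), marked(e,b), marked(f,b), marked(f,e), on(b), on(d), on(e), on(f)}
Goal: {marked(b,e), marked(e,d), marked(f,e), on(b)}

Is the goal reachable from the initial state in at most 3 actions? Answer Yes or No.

Yes

1. flip(d)  →  {clear(b), clear(d), clear(e), marked(d,d), marked(e,b), marked(f,b), marked(f,e), on(b), on(e), on(f)}
2. push(e,b)  →  {clear(d), clear(e), marked(b,e), marked(d,d), marked(e,b), marked(f,b), marked(f,e), on(b), on(e), on(f)}
3. push(d,e)  →  {clear(d), marked(b,e), marked(d,d), marked(e,b), marked(e,d), marked(f,b), marked(f,e), on(b), on(e), on(f)}
optimal plan length = 3; 3 ≤ 3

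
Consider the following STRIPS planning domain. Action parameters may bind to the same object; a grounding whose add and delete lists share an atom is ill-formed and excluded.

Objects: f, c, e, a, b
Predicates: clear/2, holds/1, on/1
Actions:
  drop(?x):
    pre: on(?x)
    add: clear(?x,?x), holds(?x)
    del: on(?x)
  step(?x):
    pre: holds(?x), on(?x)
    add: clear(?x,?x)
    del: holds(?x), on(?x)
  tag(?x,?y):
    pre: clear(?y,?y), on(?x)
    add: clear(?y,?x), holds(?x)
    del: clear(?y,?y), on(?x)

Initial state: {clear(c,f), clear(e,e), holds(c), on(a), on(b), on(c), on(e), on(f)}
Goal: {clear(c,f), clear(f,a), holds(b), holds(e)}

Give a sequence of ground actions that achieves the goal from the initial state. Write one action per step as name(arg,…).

1. drop(f)  →  {clear(c,f), clear(e,e), clear(f,f), holds(c), holds(f), on(a), on(b), on(c), on(e)}
2. drop(e)  →  {clear(c,f), clear(e,e), clear(f,f), holds(c), holds(e), holds(f), on(a), on(b), on(c)}
3. drop(b)  →  {clear(b,b), clear(c,f), clear(e,e), clear(f,f), holds(b), holds(c), holds(e), holds(f), on(a), on(c)}
4. tag(a,f)  →  {clear(b,b), clear(c,f), clear(e,e), clear(f,a), holds(a), holds(b), holds(c), holds(e), holds(f), on(c)}

drop(f); drop(e); drop(b); tag(a,f)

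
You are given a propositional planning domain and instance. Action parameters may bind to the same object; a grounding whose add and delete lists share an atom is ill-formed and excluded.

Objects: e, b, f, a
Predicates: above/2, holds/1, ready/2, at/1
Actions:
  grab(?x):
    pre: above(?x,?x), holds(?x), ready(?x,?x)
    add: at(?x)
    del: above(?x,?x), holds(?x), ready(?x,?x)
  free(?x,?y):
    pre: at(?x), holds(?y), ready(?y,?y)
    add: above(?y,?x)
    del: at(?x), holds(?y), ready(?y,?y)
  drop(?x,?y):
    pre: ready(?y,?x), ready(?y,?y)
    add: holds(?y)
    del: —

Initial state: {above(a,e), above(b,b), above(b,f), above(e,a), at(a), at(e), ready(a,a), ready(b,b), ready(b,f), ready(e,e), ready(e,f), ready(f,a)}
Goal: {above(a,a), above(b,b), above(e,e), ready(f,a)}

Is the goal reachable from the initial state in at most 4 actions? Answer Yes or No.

1. drop(e,e)  →  {above(a,e), above(b,b), above(b,f), above(e,a), at(a), at(e), holds(e), ready(a,a), ready(b,b), ready(b,f), ready(e,e), ready(e,f), ready(f,a)}
2. free(e,e)  →  {above(a,e), above(b,b), above(b,f), above(e,a), above(e,e), at(a), ready(a,a), ready(b,b), ready(b,f), ready(e,f), ready(f,a)}
3. drop(a,a)  →  {above(a,e), above(b,b), above(b,f), above(e,a), above(e,e), at(a), holds(a), ready(a,a), ready(b,b), ready(b,f), ready(e,f), ready(f,a)}
4. free(a,a)  →  {above(a,a), above(a,e), above(b,b), above(b,f), above(e,a), above(e,e), ready(b,b), ready(b,f), ready(e,f), ready(f,a)}
optimal plan length = 4; 4 ≤ 4

Yes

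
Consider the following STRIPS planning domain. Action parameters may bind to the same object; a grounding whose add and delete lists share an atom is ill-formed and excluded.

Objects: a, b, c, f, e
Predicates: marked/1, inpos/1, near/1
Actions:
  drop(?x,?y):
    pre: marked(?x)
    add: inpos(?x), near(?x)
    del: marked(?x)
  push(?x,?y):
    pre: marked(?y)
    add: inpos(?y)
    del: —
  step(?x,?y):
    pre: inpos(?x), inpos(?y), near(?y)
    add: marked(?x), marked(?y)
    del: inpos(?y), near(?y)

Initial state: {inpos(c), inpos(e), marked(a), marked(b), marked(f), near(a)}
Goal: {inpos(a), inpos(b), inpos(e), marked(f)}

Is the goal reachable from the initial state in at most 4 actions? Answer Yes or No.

1. drop(a,a)  →  {inpos(a), inpos(c), inpos(e), marked(b), marked(f), near(a)}
2. drop(b,a)  →  {inpos(a), inpos(b), inpos(c), inpos(e), marked(f), near(a), near(b)}
optimal plan length = 2; 2 ≤ 4

Yes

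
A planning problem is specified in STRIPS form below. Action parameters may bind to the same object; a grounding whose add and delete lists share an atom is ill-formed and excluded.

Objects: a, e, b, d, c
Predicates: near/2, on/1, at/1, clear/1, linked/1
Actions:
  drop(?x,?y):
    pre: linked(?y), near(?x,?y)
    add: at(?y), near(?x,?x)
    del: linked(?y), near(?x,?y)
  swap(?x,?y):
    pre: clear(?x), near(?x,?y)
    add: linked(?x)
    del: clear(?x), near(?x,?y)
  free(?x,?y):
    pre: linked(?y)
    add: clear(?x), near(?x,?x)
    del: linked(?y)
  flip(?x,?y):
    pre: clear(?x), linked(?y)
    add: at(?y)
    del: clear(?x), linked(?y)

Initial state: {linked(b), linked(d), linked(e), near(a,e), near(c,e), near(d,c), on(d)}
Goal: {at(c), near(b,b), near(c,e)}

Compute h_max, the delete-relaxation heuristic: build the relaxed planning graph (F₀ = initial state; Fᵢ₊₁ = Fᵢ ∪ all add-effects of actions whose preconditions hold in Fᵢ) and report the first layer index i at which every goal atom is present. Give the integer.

3

F0 = init (7 atoms)
F1 = F0 ∪ {at(e), clear(a), clear(b), clear(c), clear(d), clear(e), near(a,a), near(b,b), near(c,c), near(d,d), near(e,e)}  (18 atoms)
F2 = F1 ∪ {at(b), at(d), linked(a), linked(c)}  (22 atoms)
F3 = F2 ∪ {at(a), at(c)}  (24 atoms)
goal ⊆ F3  ⇒  h_max = 3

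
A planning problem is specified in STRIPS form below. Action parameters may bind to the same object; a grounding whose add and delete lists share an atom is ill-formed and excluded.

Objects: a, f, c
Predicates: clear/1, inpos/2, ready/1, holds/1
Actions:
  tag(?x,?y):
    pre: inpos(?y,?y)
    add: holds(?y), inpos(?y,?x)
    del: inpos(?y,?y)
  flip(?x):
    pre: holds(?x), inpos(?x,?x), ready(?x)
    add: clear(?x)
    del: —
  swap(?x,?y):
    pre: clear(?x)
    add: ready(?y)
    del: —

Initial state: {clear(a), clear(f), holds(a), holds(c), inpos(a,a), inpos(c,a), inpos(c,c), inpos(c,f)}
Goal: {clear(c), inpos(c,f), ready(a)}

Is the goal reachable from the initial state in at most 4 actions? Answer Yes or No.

Yes

1. swap(a,a)  →  {clear(a), clear(f), holds(a), holds(c), inpos(a,a), inpos(c,a), inpos(c,c), inpos(c,f), ready(a)}
2. swap(a,c)  →  {clear(a), clear(f), holds(a), holds(c), inpos(a,a), inpos(c,a), inpos(c,c), inpos(c,f), ready(a), ready(c)}
3. flip(c)  →  {clear(a), clear(c), clear(f), holds(a), holds(c), inpos(a,a), inpos(c,a), inpos(c,c), inpos(c,f), ready(a), ready(c)}
optimal plan length = 3; 3 ≤ 4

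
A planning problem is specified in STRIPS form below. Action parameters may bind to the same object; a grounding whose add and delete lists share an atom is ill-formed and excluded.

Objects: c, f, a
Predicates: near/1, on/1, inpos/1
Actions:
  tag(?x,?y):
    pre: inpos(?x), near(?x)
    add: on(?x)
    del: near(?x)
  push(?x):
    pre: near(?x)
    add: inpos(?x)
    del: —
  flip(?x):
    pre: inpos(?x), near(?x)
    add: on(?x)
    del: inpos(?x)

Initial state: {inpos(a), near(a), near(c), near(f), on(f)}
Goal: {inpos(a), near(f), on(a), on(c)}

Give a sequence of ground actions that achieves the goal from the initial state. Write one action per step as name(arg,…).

1. tag(a,c)  →  {inpos(a), near(c), near(f), on(a), on(f)}
2. push(c)  →  {inpos(a), inpos(c), near(c), near(f), on(a), on(f)}
3. tag(c,c)  →  {inpos(a), inpos(c), near(f), on(a), on(c), on(f)}

tag(a,c); push(c); tag(c,c)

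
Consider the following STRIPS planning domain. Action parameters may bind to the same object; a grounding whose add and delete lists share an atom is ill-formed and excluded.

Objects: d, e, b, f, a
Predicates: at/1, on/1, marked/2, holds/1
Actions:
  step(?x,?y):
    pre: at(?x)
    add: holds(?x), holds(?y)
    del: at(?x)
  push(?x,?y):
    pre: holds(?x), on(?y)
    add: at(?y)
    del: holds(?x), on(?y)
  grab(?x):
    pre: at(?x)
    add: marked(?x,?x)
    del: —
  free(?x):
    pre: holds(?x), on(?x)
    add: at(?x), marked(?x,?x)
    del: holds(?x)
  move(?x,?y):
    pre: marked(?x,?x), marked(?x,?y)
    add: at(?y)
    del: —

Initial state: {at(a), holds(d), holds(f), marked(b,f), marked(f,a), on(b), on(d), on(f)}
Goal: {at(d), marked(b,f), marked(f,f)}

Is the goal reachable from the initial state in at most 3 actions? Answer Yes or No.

Yes

1. push(d,d)  →  {at(a), at(d), holds(f), marked(b,f), marked(f,a), on(b), on(f)}
2. free(f)  →  {at(a), at(d), at(f), marked(b,f), marked(f,a), marked(f,f), on(b), on(f)}
optimal plan length = 2; 2 ≤ 3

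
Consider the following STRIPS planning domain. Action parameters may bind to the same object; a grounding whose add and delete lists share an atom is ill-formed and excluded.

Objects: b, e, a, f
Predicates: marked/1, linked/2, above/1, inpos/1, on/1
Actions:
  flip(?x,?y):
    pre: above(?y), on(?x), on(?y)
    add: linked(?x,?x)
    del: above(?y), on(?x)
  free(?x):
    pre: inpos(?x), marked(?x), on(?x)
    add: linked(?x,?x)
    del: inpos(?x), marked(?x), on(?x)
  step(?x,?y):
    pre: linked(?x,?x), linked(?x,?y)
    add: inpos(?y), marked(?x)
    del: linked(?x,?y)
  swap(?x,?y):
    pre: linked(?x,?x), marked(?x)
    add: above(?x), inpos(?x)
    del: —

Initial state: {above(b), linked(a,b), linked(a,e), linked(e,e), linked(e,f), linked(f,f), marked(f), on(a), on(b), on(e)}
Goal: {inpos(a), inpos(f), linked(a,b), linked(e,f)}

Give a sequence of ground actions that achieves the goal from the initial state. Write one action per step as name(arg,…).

flip(a,b); step(a,a); step(f,f)

1. flip(a,b)  →  {linked(a,a), linked(a,b), linked(a,e), linked(e,e), linked(e,f), linked(f,f), marked(f), on(b), on(e)}
2. step(a,a)  →  {inpos(a), linked(a,b), linked(a,e), linked(e,e), linked(e,f), linked(f,f), marked(a), marked(f), on(b), on(e)}
3. step(f,f)  →  {inpos(a), inpos(f), linked(a,b), linked(a,e), linked(e,e), linked(e,f), marked(a), marked(f), on(b), on(e)}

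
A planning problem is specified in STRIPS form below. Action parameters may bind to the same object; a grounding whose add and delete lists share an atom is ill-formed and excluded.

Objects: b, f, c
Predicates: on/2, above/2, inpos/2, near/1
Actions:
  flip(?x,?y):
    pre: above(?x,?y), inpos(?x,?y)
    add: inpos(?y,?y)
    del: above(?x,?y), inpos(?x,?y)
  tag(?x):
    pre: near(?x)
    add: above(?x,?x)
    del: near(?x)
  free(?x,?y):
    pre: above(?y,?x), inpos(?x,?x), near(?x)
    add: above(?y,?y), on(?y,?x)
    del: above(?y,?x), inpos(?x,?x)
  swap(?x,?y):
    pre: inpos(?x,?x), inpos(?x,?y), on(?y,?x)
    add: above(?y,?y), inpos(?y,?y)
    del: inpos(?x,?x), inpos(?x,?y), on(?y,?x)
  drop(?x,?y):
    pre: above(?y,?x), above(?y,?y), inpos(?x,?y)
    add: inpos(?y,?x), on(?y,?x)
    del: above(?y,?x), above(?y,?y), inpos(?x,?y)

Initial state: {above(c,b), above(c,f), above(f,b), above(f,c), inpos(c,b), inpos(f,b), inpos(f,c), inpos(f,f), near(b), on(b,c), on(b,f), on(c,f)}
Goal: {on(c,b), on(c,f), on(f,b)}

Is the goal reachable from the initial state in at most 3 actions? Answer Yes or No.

1. flip(f,c)  →  {above(c,b), above(c,f), above(f,b), inpos(c,b), inpos(c,c), inpos(f,b), inpos(f,f), near(b), on(b,c), on(b,f), on(c,f)}
2. swap(f,b)  →  {above(b,b), above(c,b), above(c,f), above(f,b), inpos(b,b), inpos(c,b), inpos(c,c), near(b), on(b,c), on(c,f)}
3. free(b,f)  →  {above(b,b), above(c,b), above(c,f), above(f,f), inpos(c,b), inpos(c,c), near(b), on(b,c), on(c,f), on(f,b)}
4. swap(c,b)  →  {above(b,b), above(c,b), above(c,f), above(f,f), inpos(b,b), near(b), on(c,f), on(f,b)}
5. free(b,c)  →  {above(b,b), above(c,c), above(c,f), above(f,f), near(b), on(c,b), on(c,f), on(f,b)}
optimal plan length = 5; 5 > 3

No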